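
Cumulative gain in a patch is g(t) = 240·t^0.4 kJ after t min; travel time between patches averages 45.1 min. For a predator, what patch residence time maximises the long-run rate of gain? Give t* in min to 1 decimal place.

30.1 min

Maximise g(t)/(T+t): set derivative to zero → g'(t)(T+t) = g(t).
g'(t) = 0.4·240·t^-0.6. Setting 0.4·240·t^-0.6 = 240·t^0.4/(45.1+t) gives 0.4(45.1+t) = t, so 0.60·t = 0.4×45.1.
t* = 0.4×45.1/0.60 = 30.07 min.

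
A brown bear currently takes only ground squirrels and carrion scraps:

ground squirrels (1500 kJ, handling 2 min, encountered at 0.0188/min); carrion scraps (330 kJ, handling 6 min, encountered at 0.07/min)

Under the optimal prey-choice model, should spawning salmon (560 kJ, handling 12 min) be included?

On ground squirrels and carrion scraps alone, R = ΣλE/(1+Σλh) = 51.3/1.458 = 35.19 kJ/min.
spawning salmon: E/h = 560/12 = 46.67 kJ/min.
Since 46.67 > R, including spawning salmon increases the long-run rate.

Yes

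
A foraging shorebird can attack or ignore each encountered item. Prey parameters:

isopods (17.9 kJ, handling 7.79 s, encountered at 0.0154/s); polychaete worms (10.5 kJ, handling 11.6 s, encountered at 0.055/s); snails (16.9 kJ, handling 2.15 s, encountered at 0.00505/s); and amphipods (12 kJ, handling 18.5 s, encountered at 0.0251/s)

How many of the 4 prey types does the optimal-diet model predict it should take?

Rank by E/h (kJ/s): snails 7.86, isopods 2.3, polychaete worms 0.905, amphipods 0.649. Include each in turn until the next type's E/h falls below the running intake rate.
Rate on top 1: 0.08443. isopods: 2.3 > 0.08443 → include.
Rate on top 2: 0.3192. polychaete worms: 0.905 > 0.3192 → include.
Rate on top 3: 0.5306. amphipods: 0.649 > 0.5306 → include.
Optimal diet: snails, isopods, polychaete worms, amphipods — 4 of 4 types.

4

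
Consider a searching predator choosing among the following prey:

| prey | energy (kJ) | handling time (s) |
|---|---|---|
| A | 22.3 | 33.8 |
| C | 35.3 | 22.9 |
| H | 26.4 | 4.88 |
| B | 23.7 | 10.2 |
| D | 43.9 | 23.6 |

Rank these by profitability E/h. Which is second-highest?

B

In descending order of E/h:
H: 26.4/4.88 = 5.41 kJ/s
B: 23.7/10.2 = 2.32 kJ/s
D: 43.9/23.6 = 1.86 kJ/s
C: 35.3/22.9 = 1.54 kJ/s
A: 22.3/33.8 = 0.66 kJ/s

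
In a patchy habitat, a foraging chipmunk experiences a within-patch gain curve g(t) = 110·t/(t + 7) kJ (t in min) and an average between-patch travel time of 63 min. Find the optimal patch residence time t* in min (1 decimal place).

Maximise g(t)/(T+t): set derivative to zero → g'(t)(T+t) = g(t).
g'(t) = 110·7/(t + 7)². Setting 110·7/(t+7)² = 110t/[(t+7)(63+t)] gives 7(63+t) = t(t+7), so t² = 7×63 = 441.
t* = √441 = 21 min.

21.0 min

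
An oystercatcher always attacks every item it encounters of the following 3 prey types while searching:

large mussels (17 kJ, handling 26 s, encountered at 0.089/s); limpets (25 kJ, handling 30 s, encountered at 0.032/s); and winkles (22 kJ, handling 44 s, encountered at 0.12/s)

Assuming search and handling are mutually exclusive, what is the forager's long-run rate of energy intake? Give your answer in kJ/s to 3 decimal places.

Energy encountered per unit search time: 0.089×17 + 0.032×25 + 0.12×22 = 4.953 kJ/s.
Handling time per unit search time: 0.089×26 + 0.032×30 + 0.12×44 = 8.554.
Rate = 4.953/(1 + 8.554) = 0.5184 kJ/s.

0.518 kJ/s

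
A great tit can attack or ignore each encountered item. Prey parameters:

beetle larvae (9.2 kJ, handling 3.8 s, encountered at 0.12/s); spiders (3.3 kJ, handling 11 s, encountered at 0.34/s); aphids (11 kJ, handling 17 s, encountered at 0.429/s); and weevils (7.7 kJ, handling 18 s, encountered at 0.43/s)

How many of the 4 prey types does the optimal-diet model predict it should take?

Profitabilities (E/h, kJ/s): beetle larvae 2.42, aphids 0.647, weevils 0.428, spiders 0.3. Add prey in this order while the next type's profitability exceeds the intake rate on those already taken.
Rate on top 1: 0.7582. aphids: 0.647 < 0.7582 → exclude; stop.
Optimal diet: beetle larvae — 1 of 4 types.

1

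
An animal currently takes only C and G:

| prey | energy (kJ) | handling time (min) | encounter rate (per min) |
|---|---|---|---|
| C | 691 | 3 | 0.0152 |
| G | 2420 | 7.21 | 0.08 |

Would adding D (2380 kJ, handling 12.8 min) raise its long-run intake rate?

On C and G alone, R = ΣλE/(1+Σλh) = 204.1/1.622 = 125.8 kJ/min.
Profitability of D: 2380/12.8 = 185.9 kJ/min.
185.9 > 125.8, so adding D raises the average — include it.

Yes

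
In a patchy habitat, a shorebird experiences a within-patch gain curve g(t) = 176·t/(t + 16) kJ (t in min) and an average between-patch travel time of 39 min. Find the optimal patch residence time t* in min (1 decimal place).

25.0 min

Optimal t* satisfies g'(t*) = g(t*)/(T + t*).
g'(t) = 176·16/(t + 16)². Setting 176·16/(t+16)² = 176t/[(t+16)(39+t)] gives 16(39+t) = t(t+16), so t² = 16×39 = 624.
t* = √624 = 24.98 min.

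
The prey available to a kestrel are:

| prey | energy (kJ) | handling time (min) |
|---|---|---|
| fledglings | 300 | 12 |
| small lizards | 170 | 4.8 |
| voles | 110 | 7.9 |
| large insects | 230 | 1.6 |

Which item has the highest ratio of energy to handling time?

large insects

In descending order of E/h:
large insects: 230/1.6 = 144 kJ/min
small lizards: 170/4.8 = 35.4 kJ/min
fledglings: 300/12 = 25 kJ/min
voles: 110/7.9 = 13.9 kJ/min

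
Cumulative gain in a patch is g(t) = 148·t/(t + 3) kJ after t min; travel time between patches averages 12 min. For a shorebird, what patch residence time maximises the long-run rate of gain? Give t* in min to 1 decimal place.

6.0 min

Optimal t* satisfies g'(t*) = g(t*)/(T + t*).
g'(t) = 148·3/(t + 3)². Setting 148·3/(t+3)² = 148t/[(t+3)(12+t)] gives 3(12+t) = t(t+3), so t² = 3×12 = 36.
t* = √36 = 6 min.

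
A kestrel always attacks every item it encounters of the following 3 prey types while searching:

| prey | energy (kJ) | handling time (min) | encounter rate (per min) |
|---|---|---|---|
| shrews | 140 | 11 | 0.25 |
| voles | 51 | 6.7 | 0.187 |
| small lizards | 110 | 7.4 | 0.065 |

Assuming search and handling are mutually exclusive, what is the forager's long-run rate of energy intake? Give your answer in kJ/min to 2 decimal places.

9.43 kJ/min

R = (0.25×140 + 0.187×51 + 0.065×110) / (1 + 0.25×11 + 0.187×6.7 + 0.065×7.4) = 51.69/5.484 = 9.425 kJ/min.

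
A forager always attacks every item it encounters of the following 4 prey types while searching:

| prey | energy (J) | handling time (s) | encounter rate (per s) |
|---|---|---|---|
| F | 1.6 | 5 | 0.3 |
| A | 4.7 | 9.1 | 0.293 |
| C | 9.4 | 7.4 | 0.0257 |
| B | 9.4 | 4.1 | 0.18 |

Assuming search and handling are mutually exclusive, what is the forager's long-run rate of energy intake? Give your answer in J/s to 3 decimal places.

0.622 J/s

Energy encountered per unit search time: 0.3×1.6 + 0.293×4.7 + 0.0257×9.4 + 0.18×9.4 = 3.791 J/s.
Handling time per unit search time: 0.3×5 + 0.293×9.1 + 0.0257×7.4 + 0.18×4.1 = 5.094.
Rate = 3.791/(1 + 5.094) = 0.622 J/s.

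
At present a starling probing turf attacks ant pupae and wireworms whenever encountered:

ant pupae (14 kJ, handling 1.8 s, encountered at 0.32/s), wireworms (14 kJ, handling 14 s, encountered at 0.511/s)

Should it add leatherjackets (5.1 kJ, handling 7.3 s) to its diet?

No

On ant pupae and wireworms alone, R = ΣλE/(1+Σλh) = 11.63/8.73 = 1.333 kJ/s.
Profitability of leatherjackets: 5.1/7.3 = 0.6986 kJ/s.
Since 0.6986 < R, time spent handling leatherjackets is better spent searching.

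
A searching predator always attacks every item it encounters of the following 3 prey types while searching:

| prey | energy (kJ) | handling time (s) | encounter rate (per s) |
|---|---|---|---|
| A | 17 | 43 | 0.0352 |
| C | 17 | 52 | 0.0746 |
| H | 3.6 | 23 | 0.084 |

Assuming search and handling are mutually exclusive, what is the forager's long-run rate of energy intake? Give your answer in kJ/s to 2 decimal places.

R = Σλ_iE_i / (1 + Σλ_ih_i)
Numerator: 0.0352×17 + 0.0746×17 + 0.084×3.6 = 2.169
Denominator: 1 + 0.0352×43 + 0.0746×52 + 0.084×23 = 8.325
R = 2.169/8.325 = 0.2605 kJ/s

0.26 kJ/s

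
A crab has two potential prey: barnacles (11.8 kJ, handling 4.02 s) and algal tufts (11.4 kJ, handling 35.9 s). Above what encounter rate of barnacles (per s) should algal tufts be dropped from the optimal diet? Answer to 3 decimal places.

0.030 per s

The zero-one rule: include algal tufts iff E₂/h₂ > λE₁/(1+λh₁). Equality gives the switch point.
λE₁h₂ = E₂ + λE₂h₁ ⇒ λ = E₂/(E₁h₂ − E₂h₁) = 11.4/(423.6 − 45.83) = 0.03018 per s.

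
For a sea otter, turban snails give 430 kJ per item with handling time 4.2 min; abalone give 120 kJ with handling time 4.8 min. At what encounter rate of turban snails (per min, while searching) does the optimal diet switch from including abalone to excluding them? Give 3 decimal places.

0.077 per min

Drop abalone once their profitability E₂/h₂ falls below the rate achievable on turban snails alone: E₂/h₂ = λE₁/(1 + λh₁).
Solve for λ: λE₁h₂ = E₂(1 + λh₁) → λ(E₁h₂ − E₂h₁) = E₂ → λ = E₂/(E₁h₂ − E₂h₁).
λ = 120/(430×4.8 − 120×4.2) = 120/1560 = 0.07692 per min.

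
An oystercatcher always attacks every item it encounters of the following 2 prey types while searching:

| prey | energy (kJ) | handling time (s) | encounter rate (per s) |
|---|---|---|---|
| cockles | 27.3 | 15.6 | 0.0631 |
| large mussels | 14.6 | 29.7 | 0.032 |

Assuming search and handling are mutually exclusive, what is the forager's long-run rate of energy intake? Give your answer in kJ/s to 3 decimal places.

R = (0.0631×27.3 + 0.032×14.6) / (1 + 0.0631×15.6 + 0.032×29.7) = 2.19/2.935 = 0.7462 kJ/s.

0.746 kJ/s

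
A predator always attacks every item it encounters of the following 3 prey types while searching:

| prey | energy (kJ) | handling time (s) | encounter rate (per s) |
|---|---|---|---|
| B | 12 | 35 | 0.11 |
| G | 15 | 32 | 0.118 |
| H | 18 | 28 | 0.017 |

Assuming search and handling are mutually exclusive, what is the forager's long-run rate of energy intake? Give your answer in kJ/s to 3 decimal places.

0.373 kJ/s

Energy encountered per unit search time: 0.11×12 + 0.118×15 + 0.017×18 = 3.396 kJ/s.
Handling time per unit search time: 0.11×35 + 0.118×32 + 0.017×28 = 8.102.
Rate = 3.396/(1 + 8.102) = 0.3731 kJ/s.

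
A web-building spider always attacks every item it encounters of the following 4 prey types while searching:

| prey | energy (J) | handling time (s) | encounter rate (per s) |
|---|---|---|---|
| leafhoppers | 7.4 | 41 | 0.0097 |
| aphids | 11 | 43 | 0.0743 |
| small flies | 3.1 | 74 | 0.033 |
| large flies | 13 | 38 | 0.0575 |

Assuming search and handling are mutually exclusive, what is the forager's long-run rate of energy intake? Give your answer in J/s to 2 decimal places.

R = Σλ_iE_i / (1 + Σλ_ih_i)
Numerator: 0.0097×7.4 + 0.0743×11 + 0.033×3.1 + 0.0575×13 = 1.739
Denominator: 1 + 0.0097×41 + 0.0743×43 + 0.033×74 + 0.0575×38 = 9.22
R = 1.739/9.22 = 0.1886 J/s

0.19 J/s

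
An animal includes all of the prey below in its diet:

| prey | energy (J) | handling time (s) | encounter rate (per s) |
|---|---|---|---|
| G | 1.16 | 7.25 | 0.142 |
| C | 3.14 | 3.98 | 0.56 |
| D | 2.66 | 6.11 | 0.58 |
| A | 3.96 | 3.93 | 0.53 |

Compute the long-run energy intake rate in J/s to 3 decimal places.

0.563 J/s

R = Σλ_iE_i / (1 + Σλ_ih_i)
Numerator: 0.142×1.16 + 0.56×3.14 + 0.58×2.66 + 0.53×3.96 = 5.565
Denominator: 1 + 0.142×7.25 + 0.56×3.98 + 0.58×6.11 + 0.53×3.93 = 9.885
R = 5.565/9.885 = 0.5629 J/s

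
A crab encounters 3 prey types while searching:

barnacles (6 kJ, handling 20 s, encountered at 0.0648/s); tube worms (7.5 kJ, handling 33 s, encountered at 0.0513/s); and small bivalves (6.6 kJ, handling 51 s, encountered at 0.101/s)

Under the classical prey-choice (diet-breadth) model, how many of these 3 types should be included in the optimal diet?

2

Rank by E/h (kJ/s): barnacles 0.3, tube worms 0.227, small bivalves 0.129. Include each in turn until the next type's E/h falls below the running intake rate.
Rate on top 1: 0.1693. tube worms: 0.227 > 0.1693 → include.
Rate on top 2: 0.1939. small bivalves: 0.129 < 0.1939 → exclude; stop.
Optimal diet: barnacles, tube worms — 2 of 3 types.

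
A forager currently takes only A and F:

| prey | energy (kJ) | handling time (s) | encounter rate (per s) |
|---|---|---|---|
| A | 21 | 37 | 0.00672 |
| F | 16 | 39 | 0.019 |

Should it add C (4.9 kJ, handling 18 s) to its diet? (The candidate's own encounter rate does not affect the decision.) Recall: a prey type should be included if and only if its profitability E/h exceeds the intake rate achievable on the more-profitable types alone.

On A and F alone, R = ΣλE/(1+Σλh) = 0.4451/1.99 = 0.2237 kJ/s.
C: E/h = 4.9/18 = 0.2722 kJ/s.
0.2722 > 0.2237, so adding C raises the average — include it.

Yes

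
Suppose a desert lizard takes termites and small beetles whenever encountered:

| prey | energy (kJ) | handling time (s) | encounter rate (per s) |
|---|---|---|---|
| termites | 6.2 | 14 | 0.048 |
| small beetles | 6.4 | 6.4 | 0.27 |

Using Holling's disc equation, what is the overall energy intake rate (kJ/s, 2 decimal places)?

0.60 kJ/s

R = Σλ_iE_i / (1 + Σλ_ih_i)
Numerator: 0.048×6.2 + 0.27×6.4 = 2.026
Denominator: 1 + 0.048×14 + 0.27×6.4 = 3.4
R = 2.026/3.4 = 0.5958 kJ/s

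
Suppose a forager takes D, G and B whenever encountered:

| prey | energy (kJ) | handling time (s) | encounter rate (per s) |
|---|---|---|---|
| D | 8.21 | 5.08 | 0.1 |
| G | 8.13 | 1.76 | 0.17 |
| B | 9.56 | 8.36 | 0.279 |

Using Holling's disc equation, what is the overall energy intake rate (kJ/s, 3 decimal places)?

1.177 kJ/s

R = Σλ_iE_i / (1 + Σλ_ih_i)
Numerator: 0.1×8.21 + 0.17×8.13 + 0.279×9.56 = 4.87
Denominator: 1 + 0.1×5.08 + 0.17×1.76 + 0.279×8.36 = 4.14
R = 4.87/4.14 = 1.177 kJ/s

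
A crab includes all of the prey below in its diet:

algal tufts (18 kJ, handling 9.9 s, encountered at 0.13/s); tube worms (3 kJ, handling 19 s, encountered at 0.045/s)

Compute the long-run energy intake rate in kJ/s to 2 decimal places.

R = Σλ_iE_i / (1 + Σλ_ih_i)
Numerator: 0.13×18 + 0.045×3 = 2.475
Denominator: 1 + 0.13×9.9 + 0.045×19 = 3.142
R = 2.475/3.142 = 0.7877 kJ/s

0.79 kJ/s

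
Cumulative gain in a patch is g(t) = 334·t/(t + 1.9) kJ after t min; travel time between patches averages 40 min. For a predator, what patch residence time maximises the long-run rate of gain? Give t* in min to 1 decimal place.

8.7 min

Optimal t* satisfies g'(t*) = g(t*)/(T + t*).
g'(t) = 334·1.9/(t + 1.9)². Setting 334·1.9/(t+1.9)² = 334t/[(t+1.9)(40+t)] gives 1.9(40+t) = t(t+1.9), so t² = 1.9×40 = 76.
t* = √76 = 8.718 min.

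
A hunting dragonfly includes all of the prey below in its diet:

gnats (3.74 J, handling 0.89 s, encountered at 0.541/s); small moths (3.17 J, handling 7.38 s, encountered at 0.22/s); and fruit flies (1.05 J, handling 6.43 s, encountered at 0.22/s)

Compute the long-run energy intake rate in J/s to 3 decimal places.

0.653 J/s

Energy encountered per unit search time: 0.541×3.74 + 0.22×3.17 + 0.22×1.05 = 2.952 J/s.
Handling time per unit search time: 0.541×0.89 + 0.22×7.38 + 0.22×6.43 = 3.52.
Rate = 2.952/(1 + 3.52) = 0.6531 J/s.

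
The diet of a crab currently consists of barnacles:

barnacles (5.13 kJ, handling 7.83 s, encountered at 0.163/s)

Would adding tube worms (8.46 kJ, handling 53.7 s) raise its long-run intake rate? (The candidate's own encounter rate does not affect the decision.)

Intake rate on the current diet: R = (0.163×5.13) / (1 + 0.163×7.83) = 0.8362/2.276 = 0.3673 kJ/s.
tube worms: E/h = 8.46/53.7 = 0.1575 kJ/s.
Since 0.1575 < R, time spent handling tube worms is better spent searching.

No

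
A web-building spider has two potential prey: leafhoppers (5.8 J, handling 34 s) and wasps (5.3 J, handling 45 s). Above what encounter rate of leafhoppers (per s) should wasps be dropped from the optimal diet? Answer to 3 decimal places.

0.066 per s

Drop wasps once their profitability E₂/h₂ falls below the rate achievable on leafhoppers alone: E₂/h₂ = λE₁/(1 + λh₁).
Solve for λ: λE₁h₂ = E₂(1 + λh₁) → λ(E₁h₂ − E₂h₁) = E₂ → λ = E₂/(E₁h₂ − E₂h₁).
λ = 5.3/(5.8×45 − 5.3×34) = 5.3/80.8 = 0.06559 per s.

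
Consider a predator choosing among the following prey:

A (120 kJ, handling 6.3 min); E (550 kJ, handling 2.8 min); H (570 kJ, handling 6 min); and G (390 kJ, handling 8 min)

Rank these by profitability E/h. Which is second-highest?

Profitability E/h (kJ/min): A = 120/6.3 = 19, E = 550/2.8 = 196, H = 570/6 = 95, G = 390/8 = 48.8.
Ranked: E > H > G > A.

H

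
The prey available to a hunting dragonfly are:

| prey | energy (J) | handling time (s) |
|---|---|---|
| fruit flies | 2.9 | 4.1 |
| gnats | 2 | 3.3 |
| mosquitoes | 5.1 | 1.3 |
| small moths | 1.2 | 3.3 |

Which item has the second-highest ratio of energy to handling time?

fruit flies

Profitability E/h (J/s): fruit flies = 2.9/4.1 = 0.707, gnats = 2/3.3 = 0.606, mosquitoes = 5.1/1.3 = 3.92, small moths = 1.2/3.3 = 0.364.
Ranked: mosquitoes > fruit flies > gnats > small moths.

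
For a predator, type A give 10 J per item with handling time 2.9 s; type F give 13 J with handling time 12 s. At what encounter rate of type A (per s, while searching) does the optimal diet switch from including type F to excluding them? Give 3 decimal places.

The zero-one rule: include type F iff E₂/h₂ > λE₁/(1+λh₁). Equality gives the switch point.
λE₁h₂ = E₂ + λE₂h₁ ⇒ λ = E₂/(E₁h₂ − E₂h₁) = 13/(120 − 37.7) = 0.158 per s.

0.158 per s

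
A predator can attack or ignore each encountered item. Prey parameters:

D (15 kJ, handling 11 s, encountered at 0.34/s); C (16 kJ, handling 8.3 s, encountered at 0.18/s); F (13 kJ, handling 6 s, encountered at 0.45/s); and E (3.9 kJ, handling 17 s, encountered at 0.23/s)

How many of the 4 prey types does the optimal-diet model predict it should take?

2

E/h in descending order: F 2.17, C 1.93, D 1.36, E 0.229 kJ/s. The optimal diet is the largest prefix of this list for which every included type satisfies E_i/h_i > R on the types above it.
Rate on top 1: 1.581. C: 1.93 > 1.581 → include.
Rate on top 2: 1.681. D: 1.36 < 1.681 → exclude; stop.
Optimal diet: F, C — 2 of 4 types.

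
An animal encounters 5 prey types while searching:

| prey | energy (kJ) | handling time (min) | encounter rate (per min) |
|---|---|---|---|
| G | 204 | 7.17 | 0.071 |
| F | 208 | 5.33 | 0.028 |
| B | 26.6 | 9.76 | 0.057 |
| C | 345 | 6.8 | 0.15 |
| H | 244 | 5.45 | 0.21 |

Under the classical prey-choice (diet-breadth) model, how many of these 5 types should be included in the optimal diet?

3

E/h in descending order: C 50.7, H 44.8, F 39, G 28.5, B 2.73 kJ/min. The optimal diet is the largest prefix of this list for which every included type satisfies E_i/h_i > R on the types above it.
Rate on top 1: 25.62. H: 44.8 > 25.62 → include.
Rate on top 2: 32.55. F: 39 > 32.55 → include.
Rate on top 3: 32.84. G: 28.5 < 32.84 → exclude; stop.
Optimal diet: C, H, F — 3 of 5 types.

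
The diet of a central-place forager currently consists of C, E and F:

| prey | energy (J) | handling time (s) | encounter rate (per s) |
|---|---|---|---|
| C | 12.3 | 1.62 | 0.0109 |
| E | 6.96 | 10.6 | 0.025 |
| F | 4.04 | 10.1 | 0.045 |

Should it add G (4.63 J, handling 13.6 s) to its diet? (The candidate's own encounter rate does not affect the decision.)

Yes

Intake rate on the current diet: R = (0.0109×12.3 + 0.025×6.96 + 0.045×4.04) / (1 + 0.0109×1.62 + 0.025×10.6 + 0.045×10.1) = 0.4899/1.737 = 0.282 J/s.
G: E/h = 4.63/13.6 = 0.3404 J/s.
0.3404 > 0.282, so adding G raises the average — include it.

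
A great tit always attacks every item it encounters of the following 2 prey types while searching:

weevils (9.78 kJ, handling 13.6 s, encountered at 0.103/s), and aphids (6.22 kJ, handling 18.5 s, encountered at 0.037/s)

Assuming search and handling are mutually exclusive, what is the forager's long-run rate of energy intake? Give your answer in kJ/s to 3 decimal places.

R = Σλ_iE_i / (1 + Σλ_ih_i)
Numerator: 0.103×9.78 + 0.037×6.22 = 1.237
Denominator: 1 + 0.103×13.6 + 0.037×18.5 = 3.085
R = 1.237/3.085 = 0.4011 kJ/s

0.401 kJ/s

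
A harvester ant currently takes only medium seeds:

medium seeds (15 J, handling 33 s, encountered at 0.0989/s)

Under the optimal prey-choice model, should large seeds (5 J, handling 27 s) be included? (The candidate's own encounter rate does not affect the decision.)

Intake rate on the current diet: R = (0.0989×15) / (1 + 0.0989×33) = 1.484/4.264 = 0.3479 J/s.
large seeds: E/h = 5/27 = 0.1852 J/s.
Since 0.1852 < R, time spent handling large seeds is better spent searching.

No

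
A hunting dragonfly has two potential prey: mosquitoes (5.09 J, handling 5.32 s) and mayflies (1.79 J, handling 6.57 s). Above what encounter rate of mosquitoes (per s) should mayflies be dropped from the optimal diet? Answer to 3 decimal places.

The zero-one rule: include mayflies iff E₂/h₂ > λE₁/(1+λh₁). Equality gives the switch point.
λE₁h₂ = E₂ + λE₂h₁ ⇒ λ = E₂/(E₁h₂ − E₂h₁) = 1.79/(33.44 − 9.523) = 0.07484 per s.

0.075 per s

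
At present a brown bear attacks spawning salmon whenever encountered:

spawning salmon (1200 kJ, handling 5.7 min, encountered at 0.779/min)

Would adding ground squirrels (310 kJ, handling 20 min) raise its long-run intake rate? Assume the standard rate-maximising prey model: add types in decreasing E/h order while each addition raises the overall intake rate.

Current rate: (0.779×1200)/(1 + 0.779×5.7) = 171.8 kJ/min.
Profitability of ground squirrels: 310/20 = 15.5 kJ/min.
15.5 < 171.8, so adding ground squirrels would lower the average — exclude it.

No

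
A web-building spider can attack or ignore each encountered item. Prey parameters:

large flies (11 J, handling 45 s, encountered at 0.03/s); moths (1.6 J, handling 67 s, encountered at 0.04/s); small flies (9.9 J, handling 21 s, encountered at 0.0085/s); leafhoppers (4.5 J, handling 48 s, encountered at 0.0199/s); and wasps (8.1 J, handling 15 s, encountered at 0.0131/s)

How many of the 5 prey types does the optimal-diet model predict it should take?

E/h in descending order: wasps 0.54, small flies 0.471, large flies 0.244, leafhoppers 0.0938, moths 0.0239 J/s. The optimal diet is the largest prefix of this list for which every included type satisfies E_i/h_i > R on the types above it.
Rate on top 1: 0.08868. small flies: 0.471 > 0.08868 → include.
Rate on top 2: 0.1384. large flies: 0.244 > 0.1384 → include.
Rate on top 3: 0.1909. leafhoppers: 0.0938 < 0.1909 → exclude; stop.
Optimal diet: wasps, small flies, large flies — 3 of 5 types.

3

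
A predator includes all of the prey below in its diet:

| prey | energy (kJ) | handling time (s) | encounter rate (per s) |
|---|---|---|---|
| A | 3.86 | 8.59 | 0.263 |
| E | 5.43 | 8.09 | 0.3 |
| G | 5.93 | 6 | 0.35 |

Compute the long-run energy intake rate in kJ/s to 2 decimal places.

0.61 kJ/s

Energy encountered per unit search time: 0.263×3.86 + 0.3×5.43 + 0.35×5.93 = 4.72 kJ/s.
Handling time per unit search time: 0.263×8.59 + 0.3×8.09 + 0.35×6 = 6.786.
Rate = 4.72/(1 + 6.786) = 0.6062 kJ/s.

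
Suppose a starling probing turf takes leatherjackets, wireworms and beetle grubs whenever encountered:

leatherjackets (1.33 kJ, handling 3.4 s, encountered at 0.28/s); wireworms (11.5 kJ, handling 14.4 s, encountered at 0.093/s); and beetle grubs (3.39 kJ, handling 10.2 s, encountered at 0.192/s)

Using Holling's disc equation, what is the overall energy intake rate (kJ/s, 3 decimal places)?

0.399 kJ/s

R = Σλ_iE_i / (1 + Σλ_ih_i)
Numerator: 0.28×1.33 + 0.093×11.5 + 0.192×3.39 = 2.093
Denominator: 1 + 0.28×3.4 + 0.093×14.4 + 0.192×10.2 = 5.25
R = 2.093/5.25 = 0.3987 kJ/s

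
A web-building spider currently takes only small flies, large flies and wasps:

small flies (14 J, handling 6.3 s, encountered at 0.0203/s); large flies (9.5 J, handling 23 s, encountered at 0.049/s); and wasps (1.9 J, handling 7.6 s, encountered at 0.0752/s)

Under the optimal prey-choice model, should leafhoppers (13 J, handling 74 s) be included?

On small flies, large flies and wasps alone, R = ΣλE/(1+Σλh) = 0.8926/2.826 = 0.3158 J/s.
leafhoppers: E/h = 13/74 = 0.1757 J/s.
0.1757 < 0.3158, so adding leafhoppers would lower the average — exclude it.

No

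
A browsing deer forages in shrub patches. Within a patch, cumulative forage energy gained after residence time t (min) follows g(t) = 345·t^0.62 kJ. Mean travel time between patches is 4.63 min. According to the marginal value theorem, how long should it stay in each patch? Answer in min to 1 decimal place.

Maximise g(t)/(T+t): set derivative to zero → g'(t)(T+t) = g(t).
g'(t) = 0.62·345·t^-0.38. Setting 0.62·345·t^-0.38 = 345·t^0.62/(4.63+t) gives 0.62(4.63+t) = t, so 0.38·t = 0.62×4.63.
t* = 0.62×4.63/0.38 = 7.554 min.

7.6 min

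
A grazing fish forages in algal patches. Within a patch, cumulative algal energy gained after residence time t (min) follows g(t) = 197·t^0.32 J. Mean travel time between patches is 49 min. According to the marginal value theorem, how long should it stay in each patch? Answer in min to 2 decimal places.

Optimal t* satisfies g'(t*) = g(t*)/(T + t*).
g'(t) = 0.32·197·t^-0.68. Setting 0.32·197·t^-0.68 = 197·t^0.32/(49+t) gives 0.32(49+t) = t, so 0.68·t = 0.32×49.
t* = 0.32×49/0.68 = 23.06 min.

23.06 min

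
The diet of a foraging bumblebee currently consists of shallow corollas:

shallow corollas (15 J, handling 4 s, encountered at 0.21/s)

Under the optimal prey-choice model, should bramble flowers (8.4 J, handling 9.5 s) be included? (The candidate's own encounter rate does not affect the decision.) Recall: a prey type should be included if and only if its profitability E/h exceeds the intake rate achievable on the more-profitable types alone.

No

On shallow corollas alone, R = ΣλE/(1+Σλh) = 3.15/1.84 = 1.712 J/s.
Profitability of bramble flowers: 8.4/9.5 = 0.8842 J/s.
0.8842 < 1.712, so adding bramble flowers would lower the average — exclude it.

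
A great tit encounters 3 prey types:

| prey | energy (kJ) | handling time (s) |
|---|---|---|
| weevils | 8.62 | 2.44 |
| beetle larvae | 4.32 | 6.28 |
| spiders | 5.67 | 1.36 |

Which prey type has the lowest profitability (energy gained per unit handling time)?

beetle larvae

Profitability E/h (kJ/s): weevils = 8.62/2.44 = 3.53, beetle larvae = 4.32/6.28 = 0.688, spiders = 5.67/1.36 = 4.17.
Ranked: spiders > weevils > beetle larvae.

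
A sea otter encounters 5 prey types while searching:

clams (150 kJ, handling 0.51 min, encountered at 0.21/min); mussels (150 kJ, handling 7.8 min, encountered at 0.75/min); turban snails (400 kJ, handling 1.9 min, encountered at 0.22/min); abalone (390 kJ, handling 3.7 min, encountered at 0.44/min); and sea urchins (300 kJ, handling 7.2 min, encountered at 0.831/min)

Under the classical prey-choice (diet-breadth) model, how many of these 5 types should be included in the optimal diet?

Rank by E/h (kJ/min): clams 294, turban snails 211, abalone 105, sea urchins 41.7, mussels 19.2. Include each in turn until the next type's E/h falls below the running intake rate.
Rate on top 1: 28.45. turban snails: 211 > 28.45 → include.
Rate on top 2: 78.36. abalone: 105 > 78.36 → include.
Rate on top 3: 92.32. sea urchins: 41.7 < 92.32 → exclude; stop.
Optimal diet: clams, turban snails, abalone — 3 of 5 types.

3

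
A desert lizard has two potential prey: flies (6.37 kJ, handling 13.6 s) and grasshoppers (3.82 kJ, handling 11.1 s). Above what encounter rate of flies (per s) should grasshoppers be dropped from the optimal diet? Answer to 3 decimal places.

0.204 per s

The zero-one rule: include grasshoppers iff E₂/h₂ > λE₁/(1+λh₁). Equality gives the switch point.
λE₁h₂ = E₂ + λE₂h₁ ⇒ λ = E₂/(E₁h₂ − E₂h₁) = 3.82/(70.71 − 51.95) = 0.2037 per s.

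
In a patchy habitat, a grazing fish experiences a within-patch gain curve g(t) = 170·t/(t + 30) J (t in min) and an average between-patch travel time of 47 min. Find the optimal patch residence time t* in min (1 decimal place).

Optimal t* satisfies g'(t*) = g(t*)/(T + t*).
g'(t) = 170·30/(t + 30)². Setting 170·30/(t+30)² = 170t/[(t+30)(47+t)] gives 30(47+t) = t(t+30), so t² = 30×47 = 1410.
t* = √1410 = 37.55 min.

37.5 min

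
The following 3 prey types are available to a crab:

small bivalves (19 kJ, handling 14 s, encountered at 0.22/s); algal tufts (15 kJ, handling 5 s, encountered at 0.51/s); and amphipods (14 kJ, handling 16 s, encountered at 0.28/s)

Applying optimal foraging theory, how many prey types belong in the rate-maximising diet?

1

Rank by E/h (kJ/s): algal tufts 3, small bivalves 1.36, amphipods 0.875. Include each in turn until the next type's E/h falls below the running intake rate.
Rate on top 1: 2.155. small bivalves: 1.36 < 2.155 → exclude; stop.
Optimal diet: algal tufts — 1 of 3 types.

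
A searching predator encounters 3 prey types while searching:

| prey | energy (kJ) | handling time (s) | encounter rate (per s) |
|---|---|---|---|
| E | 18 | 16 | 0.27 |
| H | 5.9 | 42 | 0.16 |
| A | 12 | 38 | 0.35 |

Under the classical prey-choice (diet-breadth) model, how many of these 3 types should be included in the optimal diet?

Rank by E/h (kJ/s): E 1.12, A 0.316, H 0.14. Include each in turn until the next type's E/h falls below the running intake rate.
Rate on top 1: 0.9135. A: 0.316 < 0.9135 → exclude; stop.
Optimal diet: E — 1 of 3 types.

1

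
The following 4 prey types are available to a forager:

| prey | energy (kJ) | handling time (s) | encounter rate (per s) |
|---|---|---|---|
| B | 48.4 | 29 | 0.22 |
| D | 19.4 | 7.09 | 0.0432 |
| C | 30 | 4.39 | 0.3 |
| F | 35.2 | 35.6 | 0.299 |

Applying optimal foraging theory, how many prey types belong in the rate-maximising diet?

Rank by E/h (kJ/s): C 6.83, D 2.74, B 1.67, F 0.989. Include each in turn until the next type's E/h falls below the running intake rate.
Rate on top 1: 3.884. D: 2.74 < 3.884 → exclude; stop.
Optimal diet: C — 1 of 4 types.

1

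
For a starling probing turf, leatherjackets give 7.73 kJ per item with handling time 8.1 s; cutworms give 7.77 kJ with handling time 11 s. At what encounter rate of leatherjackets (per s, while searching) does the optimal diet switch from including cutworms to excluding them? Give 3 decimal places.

Drop cutworms once their profitability E₂/h₂ falls below the rate achievable on leatherjackets alone: E₂/h₂ = λE₁/(1 + λh₁).
Solve for λ: λE₁h₂ = E₂(1 + λh₁) → λ(E₁h₂ − E₂h₁) = E₂ → λ = E₂/(E₁h₂ − E₂h₁).
λ = 7.77/(7.73×11 − 7.77×8.1) = 7.77/22.09 = 0.3517 per s.

0.352 per s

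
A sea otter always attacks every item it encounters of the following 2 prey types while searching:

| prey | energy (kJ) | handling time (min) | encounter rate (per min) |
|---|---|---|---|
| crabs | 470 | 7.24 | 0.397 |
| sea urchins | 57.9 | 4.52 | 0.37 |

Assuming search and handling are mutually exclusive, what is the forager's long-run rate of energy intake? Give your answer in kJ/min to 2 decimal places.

R = Σλ_iE_i / (1 + Σλ_ih_i)
Numerator: 0.397×470 + 0.37×57.9 = 208
Denominator: 1 + 0.397×7.24 + 0.37×4.52 = 5.547
R = 208/5.547 = 37.5 kJ/min

37.50 kJ/min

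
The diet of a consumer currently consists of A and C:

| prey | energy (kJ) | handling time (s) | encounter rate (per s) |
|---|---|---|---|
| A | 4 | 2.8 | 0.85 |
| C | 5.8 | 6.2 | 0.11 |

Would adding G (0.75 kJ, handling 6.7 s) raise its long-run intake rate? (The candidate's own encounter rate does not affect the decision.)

Current rate: (0.85×4 + 0.11×5.8)/(1 + 0.85×2.8 + 0.11×6.2) = 0.9941 kJ/s.
G: E/h = 0.75/6.7 = 0.1119 kJ/s.
0.1119 < 0.9941, so adding G would lower the average — exclude it.

No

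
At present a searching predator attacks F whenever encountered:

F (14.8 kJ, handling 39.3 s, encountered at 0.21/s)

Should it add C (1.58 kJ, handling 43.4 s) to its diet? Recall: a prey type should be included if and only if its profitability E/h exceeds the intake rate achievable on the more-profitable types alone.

No

Current rate: (0.21×14.8)/(1 + 0.21×39.3) = 0.3359 kJ/s.
Profitability of C: 1.58/43.4 = 0.03641 kJ/s.
Since 0.03641 < R, time spent handling C is better spent searching.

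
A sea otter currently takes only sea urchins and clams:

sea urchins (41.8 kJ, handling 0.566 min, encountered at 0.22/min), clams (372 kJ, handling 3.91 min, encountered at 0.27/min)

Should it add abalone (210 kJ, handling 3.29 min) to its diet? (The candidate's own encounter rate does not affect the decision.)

Intake rate on the current diet: R = (0.22×41.8 + 0.27×372) / (1 + 0.22×0.566 + 0.27×3.91) = 109.6/2.18 = 50.29 kJ/min.
abalone: E/h = 210/3.29 = 63.83 kJ/min.
63.83 > 50.29, so adding abalone raises the average — include it.

Yes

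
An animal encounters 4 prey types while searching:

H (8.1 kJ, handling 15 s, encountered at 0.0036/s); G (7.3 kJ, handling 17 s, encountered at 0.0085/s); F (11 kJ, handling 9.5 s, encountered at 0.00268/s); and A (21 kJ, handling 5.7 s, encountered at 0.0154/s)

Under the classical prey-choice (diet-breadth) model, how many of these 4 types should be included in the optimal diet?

Rank by E/h (kJ/s): A 3.68, F 1.16, H 0.54, G 0.429. Include each in turn until the next type's E/h falls below the running intake rate.
Rate on top 1: 0.2973. F: 1.16 > 0.2973 → include.
Rate on top 2: 0.317. H: 0.54 > 0.317 → include.
Rate on top 3: 0.3273. G: 0.429 > 0.3273 → include.
Optimal diet: A, F, H, G — 4 of 4 types.

4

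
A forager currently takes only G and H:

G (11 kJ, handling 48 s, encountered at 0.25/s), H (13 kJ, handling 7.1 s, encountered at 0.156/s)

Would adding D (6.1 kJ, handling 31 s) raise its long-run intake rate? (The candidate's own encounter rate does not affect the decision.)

No

On G and H alone, R = ΣλE/(1+Σλh) = 4.778/14.11 = 0.3387 kJ/s.
D: E/h = 6.1/31 = 0.1968 kJ/s.
0.1968 < 0.3387, so adding D would lower the average — exclude it.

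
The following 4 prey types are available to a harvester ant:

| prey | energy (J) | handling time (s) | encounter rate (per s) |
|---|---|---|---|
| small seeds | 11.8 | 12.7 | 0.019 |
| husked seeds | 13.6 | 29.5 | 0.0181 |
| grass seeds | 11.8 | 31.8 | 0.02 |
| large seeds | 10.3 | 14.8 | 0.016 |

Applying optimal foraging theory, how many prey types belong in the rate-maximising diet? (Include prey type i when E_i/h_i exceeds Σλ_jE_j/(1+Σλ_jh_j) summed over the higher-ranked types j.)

Profitabilities (E/h, J/s): small seeds 0.929, large seeds 0.696, husked seeds 0.461, grass seeds 0.371. Add prey in this order while the next type's profitability exceeds the intake rate on those already taken.
Rate on top 1: 0.1806. large seeds: 0.696 > 0.1806 → include.
Rate on top 2: 0.2632. husked seeds: 0.461 > 0.2632 → include.
Rate on top 3: 0.3157. grass seeds: 0.371 > 0.3157 → include.
Optimal diet: small seeds, large seeds, husked seeds, grass seeds — 4 of 4 types.

4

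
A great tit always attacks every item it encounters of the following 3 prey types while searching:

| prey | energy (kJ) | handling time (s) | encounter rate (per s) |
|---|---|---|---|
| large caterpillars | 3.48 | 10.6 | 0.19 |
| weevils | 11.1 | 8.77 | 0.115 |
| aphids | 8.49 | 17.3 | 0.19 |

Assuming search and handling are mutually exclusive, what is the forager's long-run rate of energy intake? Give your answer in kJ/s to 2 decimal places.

Energy encountered per unit search time: 0.19×3.48 + 0.115×11.1 + 0.19×8.49 = 3.551 kJ/s.
Handling time per unit search time: 0.19×10.6 + 0.115×8.77 + 0.19×17.3 = 6.31.
Rate = 3.551/(1 + 6.31) = 0.4858 kJ/s.

0.49 kJ/s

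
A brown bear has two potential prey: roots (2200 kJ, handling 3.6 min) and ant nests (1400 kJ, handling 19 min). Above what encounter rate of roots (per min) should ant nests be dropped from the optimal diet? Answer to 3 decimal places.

At the threshold, the rate on roots alone equals the profitability of ant nests: λ·2200/(1 + λ·3.6) = 1400/19 = 73.68.
Rearranging, λ(2200 − 73.68×3.6) = 73.68, so λ = 73.68/1935 = 0.03808 per min.

0.038 per min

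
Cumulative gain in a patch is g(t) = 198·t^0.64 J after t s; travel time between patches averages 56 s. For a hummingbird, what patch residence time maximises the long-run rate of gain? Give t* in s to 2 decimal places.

By the marginal value theorem, leave when the instantaneous gain rate g'(t) equals the habitat-wide average g(t)/(T + t).
g'(t) = 0.64·198·t^-0.36. Setting 0.64·198·t^-0.36 = 198·t^0.64/(56+t) gives 0.64(56+t) = t, so 0.36·t = 0.64×56.
t* = 0.64×56/0.36 = 99.56 s.

99.56 s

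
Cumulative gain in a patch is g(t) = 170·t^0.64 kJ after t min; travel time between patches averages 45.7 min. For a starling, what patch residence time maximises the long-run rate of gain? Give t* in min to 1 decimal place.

81.2 min

Maximise g(t)/(T+t): set derivative to zero → g'(t)(T+t) = g(t).
g'(t) = 0.64·170·t^-0.36. Setting 0.64·170·t^-0.36 = 170·t^0.64/(45.7+t) gives 0.64(45.7+t) = t, so 0.36·t = 0.64×45.7.
t* = 0.64×45.7/0.36 = 81.24 min.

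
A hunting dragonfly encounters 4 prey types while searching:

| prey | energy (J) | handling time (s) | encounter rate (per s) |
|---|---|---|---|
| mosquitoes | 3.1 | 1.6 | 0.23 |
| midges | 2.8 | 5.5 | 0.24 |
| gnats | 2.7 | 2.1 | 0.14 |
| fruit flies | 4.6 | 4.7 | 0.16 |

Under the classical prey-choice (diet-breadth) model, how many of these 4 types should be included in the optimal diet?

3

Profitabilities (E/h, J/s): mosquitoes 1.94, gnats 1.29, fruit flies 0.979, midges 0.509. Add prey in this order while the next type's profitability exceeds the intake rate on those already taken.
Rate on top 1: 0.5212. gnats: 1.29 > 0.5212 → include.
Rate on top 2: 0.6564. fruit flies: 0.979 > 0.6564 → include.
Rate on top 3: 0.7568. midges: 0.509 < 0.7568 → exclude; stop.
Optimal diet: mosquitoes, gnats, fruit flies — 3 of 4 types.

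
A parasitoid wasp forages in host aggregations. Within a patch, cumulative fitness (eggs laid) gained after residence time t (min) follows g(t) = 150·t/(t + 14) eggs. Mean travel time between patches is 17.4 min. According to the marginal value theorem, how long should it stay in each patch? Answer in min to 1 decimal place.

Maximise g(t)/(T+t): set derivative to zero → g'(t)(T+t) = g(t).
g'(t) = 150·14/(t + 14)². Setting 150·14/(t+14)² = 150t/[(t+14)(17.4+t)] gives 14(17.4+t) = t(t+14), so t² = 14×17.4 = 243.6.
t* = √243.6 = 15.61 min.

15.6 min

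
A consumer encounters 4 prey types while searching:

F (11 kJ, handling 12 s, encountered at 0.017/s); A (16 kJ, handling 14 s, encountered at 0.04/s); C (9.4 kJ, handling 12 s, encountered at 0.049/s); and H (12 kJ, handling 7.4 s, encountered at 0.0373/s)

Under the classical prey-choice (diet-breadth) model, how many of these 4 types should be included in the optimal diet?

Profitabilities (E/h, kJ/s): H 1.62, A 1.14, F 0.917, C 0.783. Add prey in this order while the next type's profitability exceeds the intake rate on those already taken.
Rate on top 1: 0.3508. A: 1.14 > 0.3508 → include.
Rate on top 2: 0.5924. F: 0.917 > 0.5924 → include.
Rate on top 3: 0.6248. C: 0.783 > 0.6248 → include.
Optimal diet: H, A, F, C — 4 of 4 types.

4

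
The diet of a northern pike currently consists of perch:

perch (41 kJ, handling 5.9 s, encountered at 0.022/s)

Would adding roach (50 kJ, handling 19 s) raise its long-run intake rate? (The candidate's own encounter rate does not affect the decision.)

On perch alone, R = ΣλE/(1+Σλh) = 0.902/1.13 = 0.7984 kJ/s.
roach: E/h = 50/19 = 2.632 kJ/s.
Since 2.632 > R, including roach increases the long-run rate.

Yes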